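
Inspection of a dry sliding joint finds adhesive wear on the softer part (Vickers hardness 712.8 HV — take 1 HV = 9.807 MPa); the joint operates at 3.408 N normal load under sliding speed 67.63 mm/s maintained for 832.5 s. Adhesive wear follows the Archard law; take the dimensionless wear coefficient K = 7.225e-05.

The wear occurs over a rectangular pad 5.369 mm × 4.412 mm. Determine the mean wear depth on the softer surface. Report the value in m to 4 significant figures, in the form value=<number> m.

value=8.372e-08 m

All arithmetic maintains exact precision. Intermediate values are shown rounded. Rounded just once, at four significant digits.
Convert: Sliding speed v = 67.63 mm/s = 0.06763 m/s. Distance covered L = v·t = 0.06763 m/s × 832.5 s = 56.30 m.
Convert: Hardness H = 712.8 HV × 9.807 MPa/HV = 6990 MPa = 6.990e+09 Pa.
Convert: Pad sides 5.369 mm × 4.412 mm = 0.005369 m × 0.004412 m. Contact area A = 0.005369 m × 0.004412 m = 2.369e-05 m².
Expressed in SI base units: W = 3.408 N, H = 6.990e+09 Pa, K = 7.225e-05.
By Archard's law, V = K·W·L/H = 7.225e-05 · 3.408 · 56.30 / 6.990e+09 = 1.983e-12 m³.
Depth of wear h = V/A = 1.983e-12 / 2.369e-05 = 8.372e-08 m.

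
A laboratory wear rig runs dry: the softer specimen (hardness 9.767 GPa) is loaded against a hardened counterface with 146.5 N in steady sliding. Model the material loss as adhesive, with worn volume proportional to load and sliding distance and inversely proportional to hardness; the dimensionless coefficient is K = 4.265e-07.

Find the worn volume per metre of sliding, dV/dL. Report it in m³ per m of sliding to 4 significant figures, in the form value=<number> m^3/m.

value=6.397e-15 m^3/m

All working math runs at full float precision, and displayed values are rounded; one last rounding to four significant figures.
Hardness H = 9.767 GPa = 9.767e+09 Pa.
Collected in SI base units: W = 146.5 N, H = 9.767e+09 Pa, K = 4.265e-07.
Wear rate dV/dL = K·W/H: 4.265e-07 · 146.5 / 9.767e+09 = 6.397e-15 m³/m.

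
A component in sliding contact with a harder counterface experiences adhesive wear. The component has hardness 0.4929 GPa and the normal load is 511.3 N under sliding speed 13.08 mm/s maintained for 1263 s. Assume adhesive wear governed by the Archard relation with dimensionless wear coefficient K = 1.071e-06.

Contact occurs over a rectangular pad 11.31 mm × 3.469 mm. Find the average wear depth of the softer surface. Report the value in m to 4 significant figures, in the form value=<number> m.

value=4.678e-07 m

All arithmetic runs at exact precision, and displayed values are rounded, and a lone final rounding: four significant figures.
Sliding speed v = 13.08 mm/s = 0.01308 m/s. Path length L = v·t = 0.01308 m/s × 1263 s = 16.52 m.
Hardness H = 0.4929 GPa = 4.929e+08 Pa.
Pad sides 11.31 mm × 3.469 mm = 0.01131 m × 0.003469 m. Contact area A = 0.01131 m × 0.003469 m = 3.923e-05 m².
Collected in SI base units: W = 511.3 N, H = 4.929e+08 Pa, K = 1.071e-06.
Archard relation: V = K·W·L/H = 1.071e-06 · 511.3 · 16.52 / 4.929e+08 = 1.835e-11 m³.
Wear depth h = V/A = 1.835e-11 / 3.923e-05 = 4.678e-07 m.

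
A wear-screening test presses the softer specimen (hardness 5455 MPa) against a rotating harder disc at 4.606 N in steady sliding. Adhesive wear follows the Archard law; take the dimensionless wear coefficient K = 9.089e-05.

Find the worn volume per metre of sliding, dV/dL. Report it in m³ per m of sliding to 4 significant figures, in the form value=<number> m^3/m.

value=7.674e-14 m^3/m

Intermediates are shown rounded, and all working math keeps full float precision; one last rounding to four significant figures.
Convert: Hardness H = 5455 MPa = 5.455e+09 Pa.
Collected in SI base units: W = 4.606 N, H = 5.455e+09 Pa, K = 9.089e-05.
The wear rate dV/dL = K·W/H (no L dependence): 9.089e-05 · 4.606 / 5.455e+09 = 7.674e-14 m³/m.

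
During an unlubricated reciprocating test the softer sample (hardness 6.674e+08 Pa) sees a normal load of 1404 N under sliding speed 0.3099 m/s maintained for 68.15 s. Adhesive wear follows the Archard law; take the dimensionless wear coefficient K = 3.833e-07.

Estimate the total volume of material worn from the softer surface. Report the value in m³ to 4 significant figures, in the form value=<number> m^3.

The computation carries exact precision — intermediates appear rounded; one final rounding, at four significant digits.
Convert: Total distance L = v·t = 0.3099 m/s × 68.15 s = 21.12 m.
Restated in SI base units: W = 1404 N, H = 6.674e+08 Pa, K = 3.833e-07.
Archard volume V = K·W·L/H = 3.833e-07 · 1404 · 21.12 / 6.674e+08 = 1.703e-11 m³.

value=1.703e-11 m^3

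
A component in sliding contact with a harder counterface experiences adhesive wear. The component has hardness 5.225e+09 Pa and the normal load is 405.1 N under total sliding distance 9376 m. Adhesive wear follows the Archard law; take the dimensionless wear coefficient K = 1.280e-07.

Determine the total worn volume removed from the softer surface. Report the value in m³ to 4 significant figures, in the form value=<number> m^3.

value=9.305e-11 m^3

Intermediates are printed rounded, and the computation holds exact precision, and rounded once at the end to four significant figures.
SI base units throughout: W = 405.1 N, H = 5.225e+09 Pa, K = 1.280e-07.
Wear volume V = K·W·L/H = 1.280e-07 · 405.1 · 9376 / 5.225e+09 = 9.305e-11 m³.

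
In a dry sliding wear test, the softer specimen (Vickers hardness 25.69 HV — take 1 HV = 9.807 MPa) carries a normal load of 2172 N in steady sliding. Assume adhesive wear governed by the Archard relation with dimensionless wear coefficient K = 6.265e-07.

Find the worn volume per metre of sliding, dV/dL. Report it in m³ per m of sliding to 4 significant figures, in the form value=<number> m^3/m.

Displayed values are rounded. All arithmetic keeps full float precision — one final rounding: 4 significant figures.
Convert: Hardness H = 25.69 HV × 9.807 MPa/HV = 251.9 MPa = 2.519e+08 Pa.
In SI base units: W = 2172 N, H = 2.519e+08 Pa, K = 6.265e-07.
Wear rate dV/dL = K·W/H — distance-free: 6.265e-07 · 2172 / 2.519e+08 = 5.401e-12 m³/m.

value=5.401e-12 m^3/m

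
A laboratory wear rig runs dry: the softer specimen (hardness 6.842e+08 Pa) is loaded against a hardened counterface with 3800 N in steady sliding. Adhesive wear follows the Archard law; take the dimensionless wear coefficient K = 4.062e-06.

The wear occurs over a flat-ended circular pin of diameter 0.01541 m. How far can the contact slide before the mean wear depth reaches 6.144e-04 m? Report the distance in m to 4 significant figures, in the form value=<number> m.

Displayed values are rounded — all working math runs at full float precision. Rounded just once: 4 significant digits.
Convert: Contact area A = π·d²/4 = π·(0.01541 m)²/4 = 1.865e-04 m².
Expressed in SI base units: W = 3800 N, H = 6.842e+08 Pa, K = 4.062e-06.
Wearable volume V_lim = h_lim·A = 6.144e-04 · 1.865e-04 = 1.146e-07 m³.
Sliding life L = V_lim·H/(K·W) = 1.146e-07 · 6.842e+08 / (4.062e-06 · 3800) = 5079 m.

value=5079 m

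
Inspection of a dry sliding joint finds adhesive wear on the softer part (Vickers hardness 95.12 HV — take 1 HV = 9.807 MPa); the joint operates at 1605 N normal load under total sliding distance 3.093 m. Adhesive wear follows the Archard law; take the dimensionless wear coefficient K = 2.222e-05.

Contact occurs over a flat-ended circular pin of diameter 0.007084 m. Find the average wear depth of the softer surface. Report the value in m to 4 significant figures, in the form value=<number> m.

The intermediates are displayed rounded; the algebra keeps full float precision. Rounded once at the end: four significant digits.
Hardness H = 95.12 HV × 9.807 MPa/HV = 932.8 MPa = 9.328e+08 Pa.
Contact area A = π·d²/4 = π·(0.007084 m)²/4 = 3.941e-05 m².
In SI base units, W = 1605 N, H = 9.328e+08 Pa, K = 2.222e-05.
Wear volume V = K·W·L/H = 2.222e-05 · 1605 · 3.093 / 9.328e+08 = 1.182e-10 m³.
Wear depth h = V/A = 1.182e-10 / 3.941e-05 = 3.000e-06 m.

value=3.000e-06 m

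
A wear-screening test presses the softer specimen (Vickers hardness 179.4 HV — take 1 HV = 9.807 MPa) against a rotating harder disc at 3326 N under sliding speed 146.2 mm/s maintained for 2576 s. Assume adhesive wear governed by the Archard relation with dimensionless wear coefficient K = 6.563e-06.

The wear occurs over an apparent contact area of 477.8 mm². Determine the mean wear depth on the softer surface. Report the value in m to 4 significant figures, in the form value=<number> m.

Every step holds exact precision; quoted intermediates are rounded, and rounded just once: four significant figures.
Convert: Sliding speed v = 146.2 mm/s = 0.1462 m/s. Distance L = v·t = 0.1462 m/s × 2576 s = 376.6 m.
Convert: Hardness H = 179.4 HV × 9.807 MPa/HV = 1759 MPa = 1.759e+09 Pa.
Convert: Contact area A = 477.8 mm² = 4.778e-04 m².
In SI base units, W = 3326 N, H = 1.759e+09 Pa, K = 6.563e-06.
Wear volume V = K·W·L/H = 6.563e-06 · 3326 · 376.6 / 1.759e+09 = 4.673e-09 m³.
Depth h = V/A = 4.673e-09 / 4.778e-04 = 9.779e-06 m.

value=9.779e-06 m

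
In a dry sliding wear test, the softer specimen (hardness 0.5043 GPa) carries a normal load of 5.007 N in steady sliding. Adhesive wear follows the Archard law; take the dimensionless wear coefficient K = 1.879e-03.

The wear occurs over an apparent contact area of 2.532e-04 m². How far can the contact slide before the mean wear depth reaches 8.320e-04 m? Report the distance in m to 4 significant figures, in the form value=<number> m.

value=1.129e+04 m

Every step maintains full precision; intermediates are displayed rounded; rounded once at the end, at 4 significant figures.
Hardness H = 0.5043 GPa = 5.043e+08 Pa.
Working in SI base units: W = 5.007 N, H = 5.043e+08 Pa, K = 1.879e-03.
At the depth limit, V_lim = h_lim·A = 8.320e-04 · 2.532e-04 = 2.107e-07 m³.
Life L = V_lim·H/(K·W) = 2.107e-07 · 5.043e+08 / (1.879e-03 · 5.007) = 1.129e+04 m.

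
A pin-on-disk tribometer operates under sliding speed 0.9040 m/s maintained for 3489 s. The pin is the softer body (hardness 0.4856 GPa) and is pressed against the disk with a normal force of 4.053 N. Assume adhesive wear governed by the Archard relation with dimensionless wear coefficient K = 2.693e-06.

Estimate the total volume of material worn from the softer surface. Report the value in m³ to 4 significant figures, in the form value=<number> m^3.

value=7.089e-11 m^3

The intermediates appear rounded; every step keeps full float precision — rounded just once to four significant figures.
Convert: Path length L = v·t = 0.9040 m/s × 3489 s = 3154 m.
Convert: Hardness H = 0.4856 GPa = 4.856e+08 Pa.
Working in SI base units: W = 4.053 N, H = 4.856e+08 Pa, K = 2.693e-06.
Apply Archard: V = K·W·L/H = 2.693e-06 · 4.053 · 3154 / 4.856e+08 = 7.089e-11 m³.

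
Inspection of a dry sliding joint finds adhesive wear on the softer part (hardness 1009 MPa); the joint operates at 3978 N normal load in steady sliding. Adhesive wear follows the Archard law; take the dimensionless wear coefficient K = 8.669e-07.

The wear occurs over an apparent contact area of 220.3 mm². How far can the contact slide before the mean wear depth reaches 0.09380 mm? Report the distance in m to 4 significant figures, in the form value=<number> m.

Shown intermediates are rounded; all arithmetic keeps full float precision. Rounded just once: 4 significant digits.
Hardness H = 1009 MPa = 1.009e+09 Pa.
Contact area A = 220.3 mm² = 2.203e-04 m².
Depth limit h_lim = 0.09380 mm = 9.380e-05 m.
In SI base units: W = 3978 N, H = 1.009e+09 Pa, K = 8.669e-07.
Limit volume V_lim = h_lim·A = 9.380e-05 · 2.203e-04 = 2.066e-08 m³.
Inverting, life L = V_lim·H/(K·W) = 2.066e-08 · 1.009e+09 / (8.669e-07 · 3978) = 6046 m.

value=6046 m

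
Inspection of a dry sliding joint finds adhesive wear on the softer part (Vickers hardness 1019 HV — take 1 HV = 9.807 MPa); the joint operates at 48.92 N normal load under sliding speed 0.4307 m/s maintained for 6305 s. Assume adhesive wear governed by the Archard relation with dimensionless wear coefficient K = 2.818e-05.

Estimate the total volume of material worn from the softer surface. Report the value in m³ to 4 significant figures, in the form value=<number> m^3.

value=3.746e-10 m^3

Intermediates appear rounded — the algebra maintains full precision; rounded just once: four significant digits.
Path length L = v·t = 0.4307 m/s × 6305 s = 2716 m.
Hardness H = 1019 HV × 9.807 MPa/HV = 9993 MPa = 9.993e+09 Pa.
As SI base values: W = 48.92 N, H = 9.993e+09 Pa, K = 2.818e-05.
Archard relation: V = K·W·L/H = 2.818e-05 · 48.92 · 2716 / 9.993e+09 = 3.746e-10 m³.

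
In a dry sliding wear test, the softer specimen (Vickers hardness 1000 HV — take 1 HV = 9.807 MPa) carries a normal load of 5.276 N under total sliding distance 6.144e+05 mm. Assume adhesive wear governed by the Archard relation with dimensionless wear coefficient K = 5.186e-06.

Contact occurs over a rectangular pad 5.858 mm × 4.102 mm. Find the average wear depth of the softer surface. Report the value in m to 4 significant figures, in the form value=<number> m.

Displayed values are rounded — all working math holds exact precision; rounded just once, at 4 significant figures.
Convert: Distance L = 6.144e+05 mm = 614.4 m.
Convert: Hardness H = 1000 HV × 9.807 MPa/HV = 9807 MPa = 9.807e+09 Pa.
Convert: Pad sides 5.858 mm × 4.102 mm = 0.005858 m × 0.004102 m. Contact area A = 0.005858 m × 0.004102 m = 2.403e-05 m².
In SI base units, W = 5.276 N, H = 9.807e+09 Pa, K = 5.186e-06.
Archard relation: V = K·W·L/H = 5.186e-06 · 5.276 · 614.4 / 9.807e+09 = 1.714e-12 m³.
Depth of wear h = V/A = 1.714e-12 / 2.403e-05 = 7.134e-08 m.

value=7.134e-08 m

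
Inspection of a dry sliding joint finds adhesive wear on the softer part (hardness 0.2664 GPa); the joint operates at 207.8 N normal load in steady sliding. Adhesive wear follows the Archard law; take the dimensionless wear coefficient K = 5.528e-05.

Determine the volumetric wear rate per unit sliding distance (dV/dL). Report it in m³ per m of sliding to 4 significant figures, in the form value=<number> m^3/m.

The intermediates are displayed rounded; the computation holds full precision, and rounded just once to four significant digits.
Convert: Hardness H = 0.2664 GPa = 2.664e+08 Pa.
As SI base values: W = 207.8 N, H = 2.664e+08 Pa, K = 5.528e-05.
Wear rate dV/dL = K·W/H: 5.528e-05 · 207.8 / 2.664e+08 = 4.312e-11 m³/m.

value=4.312e-11 m^3/m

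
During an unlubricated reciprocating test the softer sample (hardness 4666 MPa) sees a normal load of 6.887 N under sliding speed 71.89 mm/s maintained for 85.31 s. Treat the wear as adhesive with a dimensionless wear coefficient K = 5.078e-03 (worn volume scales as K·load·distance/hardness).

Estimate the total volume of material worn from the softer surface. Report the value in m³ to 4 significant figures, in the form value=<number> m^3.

value=4.597e-11 m^3

All working math carries exact precision, and the intermediates appear rounded. Rounded just once to 4 significant digits.
Convert: Sliding speed v = 71.89 mm/s = 0.07189 m/s. Distance L = v·t = 0.07189 m/s × 85.31 s = 6.133 m.
Convert: Hardness H = 4666 MPa = 4.666e+09 Pa.
SI base units throughout: W = 6.887 N, H = 4.666e+09 Pa, K = 5.078e-03.
The Archard volume V = K·W·L/H = 5.078e-03 · 6.887 · 6.133 / 4.666e+09 = 4.597e-11 m³.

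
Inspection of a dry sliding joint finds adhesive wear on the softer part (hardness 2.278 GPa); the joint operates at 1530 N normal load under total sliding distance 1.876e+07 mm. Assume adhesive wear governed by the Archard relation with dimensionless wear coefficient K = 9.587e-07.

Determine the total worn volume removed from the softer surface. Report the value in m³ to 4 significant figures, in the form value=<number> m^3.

value=1.208e-08 m^3

The intermediates are shown rounded; the computation carries full float precision, and one final rounding to 4 significant figures.
Sliding distance L = 1.876e+07 mm = 1.876e+04 m.
Hardness H = 2.278 GPa = 2.278e+09 Pa.
Expressed in SI base units: W = 1530 N, H = 2.278e+09 Pa, K = 9.587e-07.
By Archard's law, V = K·W·L/H = 9.587e-07 · 1530 · 1.876e+04 / 2.278e+09 = 1.208e-08 m³.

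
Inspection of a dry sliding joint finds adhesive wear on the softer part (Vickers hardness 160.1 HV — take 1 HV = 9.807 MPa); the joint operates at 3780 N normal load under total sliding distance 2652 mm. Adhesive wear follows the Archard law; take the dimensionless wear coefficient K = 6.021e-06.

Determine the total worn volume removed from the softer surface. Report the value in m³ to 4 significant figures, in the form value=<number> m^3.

All working math carries full precision — the intermediates are printed rounded. Rounded once at the end, at 4 significant digits.
Sliding distance L = 2652 mm = 2.652 m.
Hardness H = 160.1 HV × 9.807 MPa/HV = 1570 MPa = 1.570e+09 Pa.
Restated in SI base units: W = 3780 N, H = 1.570e+09 Pa, K = 6.021e-06.
The Archard volume V = K·W·L/H = 6.021e-06 · 3780 · 2.652 / 1.570e+09 = 3.844e-11 m³.

value=3.844e-11 m^3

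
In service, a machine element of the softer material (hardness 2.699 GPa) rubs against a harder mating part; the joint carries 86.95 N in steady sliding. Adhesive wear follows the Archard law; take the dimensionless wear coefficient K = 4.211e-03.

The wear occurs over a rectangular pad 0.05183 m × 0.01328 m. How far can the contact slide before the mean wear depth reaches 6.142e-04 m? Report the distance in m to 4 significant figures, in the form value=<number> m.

The computation runs at full float precision; the intermediates are shown rounded — a single final rounding, at 4 significant figures.
Convert: Hardness H = 2.699 GPa = 2.699e+09 Pa.
Convert: Contact area A = 0.05183 m × 0.01328 m = 6.883e-04 m².
Collected in SI base units: W = 86.95 N, H = 2.699e+09 Pa, K = 4.211e-03.
Permissible volume V_lim = h_lim·A = 6.142e-04 · 6.883e-04 = 4.228e-07 m³.
Sliding life L = V_lim·H/(K·W) = 4.228e-07 · 2.699e+09 / (4.211e-03 · 86.95) = 3116 m.

value=3116 m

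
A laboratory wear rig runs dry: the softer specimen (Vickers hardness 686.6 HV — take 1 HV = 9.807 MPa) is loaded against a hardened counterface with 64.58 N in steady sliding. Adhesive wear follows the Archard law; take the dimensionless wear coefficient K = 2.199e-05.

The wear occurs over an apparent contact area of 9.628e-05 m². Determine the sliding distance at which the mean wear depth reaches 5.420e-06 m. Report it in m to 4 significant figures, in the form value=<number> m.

value=2474 m

Each operation holds full float precision, and the intermediates are shown rounded — a lone final rounding: four significant figures.
Hardness H = 686.6 HV × 9.807 MPa/HV = 6733 MPa = 6.733e+09 Pa.
As SI base values: W = 64.58 N, H = 6.733e+09 Pa, K = 2.199e-05.
At the depth limit, V_lim = h_lim·A = 5.420e-06 · 9.628e-05 = 5.218e-10 m³.
Thus life L = V_lim·H/(K·W) = 5.218e-10 · 6.733e+09 / (2.199e-05 · 64.58) = 2474 m.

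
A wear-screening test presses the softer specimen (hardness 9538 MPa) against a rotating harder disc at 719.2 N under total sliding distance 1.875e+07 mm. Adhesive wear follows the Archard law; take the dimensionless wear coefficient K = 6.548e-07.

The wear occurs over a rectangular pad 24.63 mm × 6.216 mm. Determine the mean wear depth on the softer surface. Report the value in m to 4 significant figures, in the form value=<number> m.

All working math maintains exact precision, and the intermediates are printed rounded, and one last rounding: four significant figures.
Convert: Path length L = 1.875e+07 mm = 1.875e+04 m.
Convert: Hardness H = 9538 MPa = 9.538e+09 Pa.
Convert: Pad sides 24.63 mm × 6.216 mm = 0.02463 m × 0.006216 m. Contact area A = 0.02463 m × 0.006216 m = 1.531e-04 m².
Collected in SI base units: W = 719.2 N, H = 9.538e+09 Pa, K = 6.548e-07.
Worn volume V = K·W·L/H = 6.548e-07 · 719.2 · 1.875e+04 / 9.538e+09 = 9.258e-10 m³.
Depth of wear h = V/A = 9.258e-10 / 1.531e-04 = 6.047e-06 m.

value=6.047e-06 m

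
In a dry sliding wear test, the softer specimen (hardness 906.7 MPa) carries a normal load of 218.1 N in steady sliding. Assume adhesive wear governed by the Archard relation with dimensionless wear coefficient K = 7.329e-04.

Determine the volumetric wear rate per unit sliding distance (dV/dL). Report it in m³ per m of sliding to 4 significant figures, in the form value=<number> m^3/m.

All arithmetic holds full precision; the intermediates are shown rounded. Rounded just once to four significant digits.
Convert: Hardness H = 906.7 MPa = 9.067e+08 Pa.
In SI base units, W = 218.1 N, H = 9.067e+08 Pa, K = 7.329e-04.
The wear rate dV/dL = K·W/H (no L dependence): 7.329e-04 · 218.1 / 9.067e+08 = 1.763e-10 m³/m.

value=1.763e-10 m^3/m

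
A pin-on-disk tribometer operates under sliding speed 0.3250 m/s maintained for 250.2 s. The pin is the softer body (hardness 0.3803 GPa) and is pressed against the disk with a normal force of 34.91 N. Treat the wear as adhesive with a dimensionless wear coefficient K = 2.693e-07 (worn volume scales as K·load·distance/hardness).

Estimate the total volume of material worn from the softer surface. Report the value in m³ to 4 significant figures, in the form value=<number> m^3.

value=2.010e-12 m^3

Every step carries full float precision; the intermediates are displayed rounded, and rounded once at the end to 4 significant figures.
Convert: Distance L = v·t = 0.3250 m/s × 250.2 s = 81.31 m.
Convert: Hardness H = 0.3803 GPa = 3.803e+08 Pa.
As SI base values: W = 34.91 N, H = 3.803e+08 Pa, K = 2.693e-07.
Wear volume V = K·W·L/H = 2.693e-07 · 34.91 · 81.31 / 3.803e+08 = 2.010e-12 m³.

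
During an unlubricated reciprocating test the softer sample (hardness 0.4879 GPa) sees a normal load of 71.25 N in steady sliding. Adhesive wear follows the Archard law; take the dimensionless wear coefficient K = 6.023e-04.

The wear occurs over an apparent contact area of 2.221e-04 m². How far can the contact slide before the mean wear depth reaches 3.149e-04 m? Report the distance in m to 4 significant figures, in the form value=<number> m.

The intermediates are displayed rounded. The computation holds full float precision; one last rounding, at four significant figures.
Convert: Hardness H = 0.4879 GPa = 4.879e+08 Pa.
In SI base units: W = 71.25 N, H = 4.879e+08 Pa, K = 6.023e-04.
Allowed volume V_lim = h_lim·A = 3.149e-04 · 2.221e-04 = 6.994e-08 m³.
Inverting, life L = V_lim·H/(K·W) = 6.994e-08 · 4.879e+08 / (6.023e-04 · 71.25) = 795.2 m.

value=795.2 m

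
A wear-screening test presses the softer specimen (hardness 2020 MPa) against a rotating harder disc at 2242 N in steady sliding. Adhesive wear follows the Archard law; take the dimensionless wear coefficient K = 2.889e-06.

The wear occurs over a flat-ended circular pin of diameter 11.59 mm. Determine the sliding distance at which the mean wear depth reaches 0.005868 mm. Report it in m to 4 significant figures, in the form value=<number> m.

value=193.1 m

The intermediates appear rounded, and the computation runs at full precision, and one last rounding, at 4 significant figures.
Hardness H = 2020 MPa = 2.020e+09 Pa.
Pin diameter d = 11.59 mm = 0.01159 m. Contact area A = π·d²/4 = π·(0.01159 m)²/4 = 1.055e-04 m².
Depth limit h_lim = 0.005868 mm = 5.868e-06 m.
In SI base units: W = 2242 N, H = 2.020e+09 Pa, K = 2.889e-06.
Limit volume V_lim = h_lim·A = 5.868e-06 · 1.055e-04 = 6.191e-10 m³.
Life L = V_lim·H/(K·W) = 6.191e-10 · 2.020e+09 / (2.889e-06 · 2242) = 193.1 m.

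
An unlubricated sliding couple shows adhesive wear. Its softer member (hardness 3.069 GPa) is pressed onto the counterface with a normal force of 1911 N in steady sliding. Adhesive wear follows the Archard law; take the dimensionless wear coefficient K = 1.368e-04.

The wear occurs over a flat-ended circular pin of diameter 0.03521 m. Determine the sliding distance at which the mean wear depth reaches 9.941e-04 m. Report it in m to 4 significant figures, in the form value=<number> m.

value=1.136e+04 m

The algebra runs at full precision. Intermediates appear rounded, and a single final rounding to 4 significant digits.
Hardness H = 3.069 GPa = 3.069e+09 Pa.
Contact area A = π·d²/4 = π·(0.03521 m)²/4 = 9.737e-04 m².
SI base units throughout: W = 1911 N, H = 3.069e+09 Pa, K = 1.368e-04.
Wearable volume V_lim = h_lim·A = 9.941e-04 · 9.737e-04 = 9.679e-07 m³.
Sliding life L = V_lim·H/(K·W) = 9.679e-07 · 3.069e+09 / (1.368e-04 · 1911) = 1.136e+04 m.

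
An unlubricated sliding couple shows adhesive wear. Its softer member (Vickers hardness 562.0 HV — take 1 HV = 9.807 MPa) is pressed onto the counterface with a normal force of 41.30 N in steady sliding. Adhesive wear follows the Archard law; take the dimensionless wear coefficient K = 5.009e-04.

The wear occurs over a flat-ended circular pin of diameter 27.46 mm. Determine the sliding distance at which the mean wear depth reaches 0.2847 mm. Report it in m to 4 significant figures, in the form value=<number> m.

value=4.492e+04 m

Intermediate values are displayed rounded. The computation keeps full float precision — one final rounding: four significant figures.
Convert: Hardness H = 562.0 HV × 9.807 MPa/HV = 5512 MPa = 5.512e+09 Pa.
Convert: Pin diameter d = 27.46 mm = 0.02746 m. Contact area A = π·d²/4 = π·(0.02746 m)²/4 = 5.922e-04 m².
Convert: Depth limit h_lim = 0.2847 mm = 2.847e-04 m.
In SI base units: W = 41.30 N, H = 5.512e+09 Pa, K = 5.009e-04.
Wearable volume V_lim = h_lim·A = 2.847e-04 · 5.922e-04 = 1.686e-07 m³.
Sliding life L = V_lim·H/(K·W) = 1.686e-07 · 5.512e+09 / (5.009e-04 · 41.30) = 4.492e+04 m.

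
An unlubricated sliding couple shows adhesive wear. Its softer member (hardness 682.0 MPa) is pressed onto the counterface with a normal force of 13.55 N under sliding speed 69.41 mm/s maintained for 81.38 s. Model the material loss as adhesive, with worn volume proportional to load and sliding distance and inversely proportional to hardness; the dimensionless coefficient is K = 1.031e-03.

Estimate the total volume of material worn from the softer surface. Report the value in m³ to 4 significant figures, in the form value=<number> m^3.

Intermediates are printed rounded — the computation carries full precision — rounded just once: four significant figures.
Sliding speed v = 69.41 mm/s = 0.06941 m/s. Total distance L = v·t = 0.06941 m/s × 81.38 s = 5.649 m.
Hardness H = 682.0 MPa = 6.820e+08 Pa.
Collected in SI base units: W = 13.55 N, H = 6.820e+08 Pa, K = 1.031e-03.
By Archard's law, V = K·W·L/H = 1.031e-03 · 13.55 · 5.649 / 6.820e+08 = 1.157e-10 m³.

value=1.157e-10 m^3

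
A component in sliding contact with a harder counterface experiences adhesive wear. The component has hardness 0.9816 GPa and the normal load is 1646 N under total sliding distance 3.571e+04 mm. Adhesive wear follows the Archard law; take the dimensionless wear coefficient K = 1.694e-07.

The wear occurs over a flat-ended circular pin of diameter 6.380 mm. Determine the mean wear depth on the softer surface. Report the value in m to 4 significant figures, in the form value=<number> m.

value=3.173e-07 m

The algebra maintains full float precision; the intermediates are shown rounded — one last rounding to four significant digits.
Distance covered L = 3.571e+04 mm = 35.71 m.
Hardness H = 0.9816 GPa = 9.816e+08 Pa.
Pin diameter d = 6.380 mm = 0.006380 m. Contact area A = π·d²/4 = π·(0.006380 m)²/4 = 3.197e-05 m².
SI base units throughout: W = 1646 N, H = 9.816e+08 Pa, K = 1.694e-07.
Wear volume V = K·W·L/H = 1.694e-07 · 1646 · 35.71 / 9.816e+08 = 1.014e-11 m³.
Average depth h = V/A = 1.014e-11 / 3.197e-05 = 3.173e-07 m.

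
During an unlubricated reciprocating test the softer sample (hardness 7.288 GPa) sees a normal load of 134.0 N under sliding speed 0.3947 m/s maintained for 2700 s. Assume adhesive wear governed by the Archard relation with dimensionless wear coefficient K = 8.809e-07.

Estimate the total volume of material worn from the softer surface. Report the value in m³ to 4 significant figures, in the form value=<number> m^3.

value=1.726e-11 m^3

Intermediate values are printed rounded. Every step runs at full float precision, and one last rounding: 4 significant figures.
Total distance L = v·t = 0.3947 m/s × 2700 s = 1066 m.
Hardness H = 7.288 GPa = 7.288e+09 Pa.
Working in SI base units: W = 134.0 N, H = 7.288e+09 Pa, K = 8.809e-07.
Apply Archard: V = K·W·L/H = 8.809e-07 · 134.0 · 1066 / 7.288e+09 = 1.726e-11 m³.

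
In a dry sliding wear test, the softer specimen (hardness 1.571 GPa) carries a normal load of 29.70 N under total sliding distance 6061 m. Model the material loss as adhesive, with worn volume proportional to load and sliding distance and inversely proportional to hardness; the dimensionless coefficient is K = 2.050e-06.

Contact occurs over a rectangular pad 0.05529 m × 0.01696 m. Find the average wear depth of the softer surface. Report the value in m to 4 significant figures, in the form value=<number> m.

value=2.505e-07 m

All working math keeps full precision; the intermediates appear rounded; a single final rounding to 4 significant digits.
Hardness H = 1.571 GPa = 1.571e+09 Pa.
Contact area A = 0.05529 m × 0.01696 m = 9.377e-04 m².
Restated in SI base units: W = 29.70 N, H = 1.571e+09 Pa, K = 2.050e-06.
Archard volume V = K·W·L/H = 2.050e-06 · 29.70 · 6061 / 1.571e+09 = 2.349e-10 m³.
Depth of wear h = V/A = 2.349e-10 / 9.377e-04 = 2.505e-07 m.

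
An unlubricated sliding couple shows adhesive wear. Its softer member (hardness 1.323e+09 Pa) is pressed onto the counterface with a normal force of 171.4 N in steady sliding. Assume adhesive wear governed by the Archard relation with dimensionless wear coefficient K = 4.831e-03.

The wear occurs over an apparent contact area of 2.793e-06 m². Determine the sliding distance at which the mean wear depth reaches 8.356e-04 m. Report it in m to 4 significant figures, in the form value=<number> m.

value=3.729 m

Intermediate values are printed rounded — every step holds exact precision. Rounded just once: four significant figures.
In SI base units, W = 171.4 N, H = 1.323e+09 Pa, K = 4.831e-03.
Allowed volume V_lim = h_lim·A = 8.356e-04 · 2.793e-06 = 2.334e-09 m³.
Life L = V_lim·H/(K·W) = 2.334e-09 · 1.323e+09 / (4.831e-03 · 171.4) = 3.729 m.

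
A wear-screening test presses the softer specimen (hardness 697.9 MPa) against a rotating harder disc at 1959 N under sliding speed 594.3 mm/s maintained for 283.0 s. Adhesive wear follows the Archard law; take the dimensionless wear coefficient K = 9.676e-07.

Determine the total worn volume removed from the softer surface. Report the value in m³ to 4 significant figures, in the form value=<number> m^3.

All arithmetic carries full precision — the intermediates are shown rounded; one last rounding, at four significant figures.
Convert: Sliding speed v = 594.3 mm/s = 0.5943 m/s. The distance L = v·t = 0.5943 m/s × 283.0 s = 168.2 m.
Convert: Hardness H = 697.9 MPa = 6.979e+08 Pa.
In SI base units: W = 1959 N, H = 6.979e+08 Pa, K = 9.676e-07.
Wear volume V = K·W·L/H = 9.676e-07 · 1959 · 168.2 / 6.979e+08 = 4.568e-10 m³.

value=4.568e-10 m^3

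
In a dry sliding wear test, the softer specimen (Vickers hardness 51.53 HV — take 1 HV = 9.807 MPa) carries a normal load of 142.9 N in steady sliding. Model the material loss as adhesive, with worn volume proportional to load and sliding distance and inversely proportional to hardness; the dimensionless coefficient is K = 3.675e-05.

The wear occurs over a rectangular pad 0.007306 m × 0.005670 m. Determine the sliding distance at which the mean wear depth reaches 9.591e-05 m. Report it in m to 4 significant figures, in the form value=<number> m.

value=382.3 m

All arithmetic carries exact precision — intermediate values are printed rounded; a lone final rounding, at 4 significant digits.
Hardness H = 51.53 HV × 9.807 MPa/HV = 505.4 MPa = 5.054e+08 Pa.
Contact area A = 0.007306 m × 0.005670 m = 4.143e-05 m².
Working in SI base units: W = 142.9 N, H = 5.054e+08 Pa, K = 3.675e-05.
Wearable volume V_lim = h_lim·A = 9.591e-05 · 4.143e-05 = 3.973e-09 m³.
Sliding life L = V_lim·H/(K·W) = 3.973e-09 · 5.054e+08 / (3.675e-05 · 142.9) = 382.3 m.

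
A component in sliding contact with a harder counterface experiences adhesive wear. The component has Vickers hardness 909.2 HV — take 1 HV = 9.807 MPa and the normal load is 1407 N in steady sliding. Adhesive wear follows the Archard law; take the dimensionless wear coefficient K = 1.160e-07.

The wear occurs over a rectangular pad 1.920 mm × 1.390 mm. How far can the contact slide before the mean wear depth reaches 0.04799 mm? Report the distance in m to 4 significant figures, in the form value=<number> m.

Intermediates are displayed rounded. All working math runs at exact precision, and a single final rounding, at 4 significant figures.
Convert: Hardness H = 909.2 HV × 9.807 MPa/HV = 8917 MPa = 8.917e+09 Pa.
Convert: Pad sides 1.920 mm × 1.390 mm = 0.001920 m × 0.001390 m. Contact area A = 0.001920 m × 0.001390 m = 2.669e-06 m².
Convert: Depth limit h_lim = 0.04799 mm = 4.799e-05 m.
SI base units throughout: W = 1407 N, H = 8.917e+09 Pa, K = 1.160e-07.
Permissible volume V_lim = h_lim·A = 4.799e-05 · 2.669e-06 = 1.281e-10 m³.
So the life L = V_lim·H/(K·W) = 1.281e-10 · 8.917e+09 / (1.160e-07 · 1407) = 6997 m.

value=6997 m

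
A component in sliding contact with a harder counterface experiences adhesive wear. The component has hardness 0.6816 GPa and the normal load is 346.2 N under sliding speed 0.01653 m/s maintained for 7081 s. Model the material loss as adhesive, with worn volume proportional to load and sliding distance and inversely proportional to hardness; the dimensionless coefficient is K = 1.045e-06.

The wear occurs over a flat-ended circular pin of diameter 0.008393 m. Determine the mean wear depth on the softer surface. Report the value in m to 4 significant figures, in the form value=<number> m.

All arithmetic keeps full float precision — quoted intermediates are rounded — a single final rounding to four significant digits.
Total distance L = v·t = 0.01653 m/s × 7081 s = 117.0 m.
Hardness H = 0.6816 GPa = 6.816e+08 Pa.
Contact area A = π·d²/4 = π·(0.008393 m)²/4 = 5.533e-05 m².
Working in SI base units: W = 346.2 N, H = 6.816e+08 Pa, K = 1.045e-06.
Archard volume V = K·W·L/H = 1.045e-06 · 346.2 · 117.0 / 6.816e+08 = 6.213e-11 m³.
Average depth h = V/A = 6.213e-11 / 5.533e-05 = 1.123e-06 m.

value=1.123e-06 m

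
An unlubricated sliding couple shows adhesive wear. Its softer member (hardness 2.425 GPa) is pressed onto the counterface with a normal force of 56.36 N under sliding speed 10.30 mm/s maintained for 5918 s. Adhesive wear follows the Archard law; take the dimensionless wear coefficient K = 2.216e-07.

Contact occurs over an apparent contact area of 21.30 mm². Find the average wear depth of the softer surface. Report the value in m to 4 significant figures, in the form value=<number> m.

value=1.474e-08 m

All arithmetic holds full precision, and quoted intermediates are rounded, and rounded once at the end to 4 significant digits.
Convert: Sliding speed v = 10.30 mm/s = 0.01030 m/s. Distance L = v·t = 0.01030 m/s × 5918 s = 60.96 m.
Convert: Hardness H = 2.425 GPa = 2.425e+09 Pa.
Convert: Contact area A = 21.30 mm² = 2.130e-05 m².
SI base units throughout: W = 56.36 N, H = 2.425e+09 Pa, K = 2.216e-07.
The Archard volume V = K·W·L/H = 2.216e-07 · 56.36 · 60.96 / 2.425e+09 = 3.139e-13 m³.
Mean wear depth h = V/A = 3.139e-13 / 2.130e-05 = 1.474e-08 m.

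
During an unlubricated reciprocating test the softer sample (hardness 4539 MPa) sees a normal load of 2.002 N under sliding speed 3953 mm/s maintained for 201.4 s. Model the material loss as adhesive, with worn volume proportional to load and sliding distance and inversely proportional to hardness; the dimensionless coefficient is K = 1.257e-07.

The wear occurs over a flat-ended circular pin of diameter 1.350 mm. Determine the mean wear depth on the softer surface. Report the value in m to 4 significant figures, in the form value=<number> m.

value=3.084e-08 m

Every step keeps full float precision; intermediate values are printed rounded — one last rounding, at 4 significant digits.
Sliding speed v = 3953 mm/s = 3.953 m/s. Total distance L = v·t = 3.953 m/s × 201.4 s = 796.1 m.
Hardness H = 4539 MPa = 4.539e+09 Pa.
Pin diameter d = 1.350 mm = 0.001350 m. Contact area A = π·d²/4 = π·(0.001350 m)²/4 = 1.431e-06 m².
In SI base units: W = 2.002 N, H = 4.539e+09 Pa, K = 1.257e-07.
By Archard's law, V = K·W·L/H = 1.257e-07 · 2.002 · 796.1 / 4.539e+09 = 4.414e-14 m³.
Depth h = V/A = 4.414e-14 / 1.431e-06 = 3.084e-08 m.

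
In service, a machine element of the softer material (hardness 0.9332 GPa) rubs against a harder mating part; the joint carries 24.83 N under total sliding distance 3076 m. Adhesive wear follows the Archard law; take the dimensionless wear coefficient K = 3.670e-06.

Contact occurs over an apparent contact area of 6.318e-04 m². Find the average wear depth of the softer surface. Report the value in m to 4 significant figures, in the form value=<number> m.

value=4.754e-07 m

Intermediate values appear rounded; all working math holds full float precision; a lone final rounding: 4 significant figures.
Convert: Hardness H = 0.9332 GPa = 9.332e+08 Pa.
Collected in SI base units: W = 24.83 N, H = 9.332e+08 Pa, K = 3.670e-06.
By Archard's law, V = K·W·L/H = 3.670e-06 · 24.83 · 3076 / 9.332e+08 = 3.004e-10 m³.
Depth of wear h = V/A = 3.004e-10 / 6.318e-04 = 4.754e-07 m.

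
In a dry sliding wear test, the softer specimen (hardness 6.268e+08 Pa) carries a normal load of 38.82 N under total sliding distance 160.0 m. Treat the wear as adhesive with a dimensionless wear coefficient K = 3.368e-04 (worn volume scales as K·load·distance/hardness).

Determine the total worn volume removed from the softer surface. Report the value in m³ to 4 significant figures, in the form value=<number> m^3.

value=3.337e-09 m^3

The intermediates are shown rounded, and all arithmetic keeps exact precision; one last rounding, at four significant digits.
Collected in SI base units: W = 38.82 N, H = 6.268e+08 Pa, K = 3.368e-04.
By Archard's law, V = K·W·L/H = 3.368e-04 · 38.82 · 160.0 / 6.268e+08 = 3.337e-09 m³.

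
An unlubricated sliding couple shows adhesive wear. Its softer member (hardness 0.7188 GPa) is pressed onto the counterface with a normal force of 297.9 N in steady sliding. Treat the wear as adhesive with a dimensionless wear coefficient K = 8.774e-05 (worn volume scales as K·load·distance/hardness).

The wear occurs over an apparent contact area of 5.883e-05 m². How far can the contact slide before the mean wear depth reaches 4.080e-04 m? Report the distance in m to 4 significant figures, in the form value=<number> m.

All arithmetic carries full float precision. Printed values are rounded. Rounded just once to four significant digits.
Hardness H = 0.7188 GPa = 7.188e+08 Pa.
Working in SI base units: W = 297.9 N, H = 7.188e+08 Pa, K = 8.774e-05.
Limit volume V_lim = h_lim·A = 4.080e-04 · 5.883e-05 = 2.400e-08 m³.
Sliding life L = V_lim·H/(K·W) = 2.400e-08 · 7.188e+08 / (8.774e-05 · 297.9) = 660.1 m.

value=660.1 m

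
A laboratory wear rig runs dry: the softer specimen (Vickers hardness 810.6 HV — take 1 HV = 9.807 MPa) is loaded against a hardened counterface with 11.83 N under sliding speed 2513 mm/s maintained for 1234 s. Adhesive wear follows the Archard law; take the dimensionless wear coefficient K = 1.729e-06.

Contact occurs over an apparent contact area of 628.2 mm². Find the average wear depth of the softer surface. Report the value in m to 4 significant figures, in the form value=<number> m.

value=1.270e-08 m

Each operation runs at full float precision. Quoted intermediates are rounded. Rounded just once to 4 significant figures.
Convert: Sliding speed v = 2513 mm/s = 2.513 m/s. Distance covered L = v·t = 2.513 m/s × 1234 s = 3101 m.
Convert: Hardness H = 810.6 HV × 9.807 MPa/HV = 7950 MPa = 7.950e+09 Pa.
Convert: Contact area A = 628.2 mm² = 6.282e-04 m².
SI base units throughout: W = 11.83 N, H = 7.950e+09 Pa, K = 1.729e-06.
Worn volume V = K·W·L/H = 1.729e-06 · 11.83 · 3101 / 7.950e+09 = 7.979e-12 m³.
Mean depth h = V/A = 7.979e-12 / 6.282e-04 = 1.270e-08 m.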